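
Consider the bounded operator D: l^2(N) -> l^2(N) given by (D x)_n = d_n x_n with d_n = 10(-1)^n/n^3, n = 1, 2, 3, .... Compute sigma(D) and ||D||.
sigma(D) = {10(-1)^n/n^3 : n ≥ 1} ∪ {0}; ||D|| = 10

A bounded diagonal operator on l^2 with diagonal entries d_n has spectrum equal to the closure of {d_n : n ≥ 1}: every d_n is an eigenvalue (with eigenvector e_n), so {d_n} ⊂ sigma(D); the spectrum is closed, so its closure is too; and for lambda not in the closure, (D - lambda I) has bounded inverse (the diagonal entries 1/(d_n - lambda) are bounded). For our sequence d_n = 10(-1)^n/n^3, n = 1, 2, 3, ...:
  - {d_n} = {10(-1)^n/n^3 : n ≥ 1}; the only limit point is 0
  - closure = {10(-1)^n/n^3 : n ≥ 1} ∪ {0}
For the norm: a diagonal operator has ||D|| = sup_n |d_n|. Here |d_n| = 10/n^3 is decreasing, so sup_n |d_n| = |d_1| = 10. So ||D|| = 10.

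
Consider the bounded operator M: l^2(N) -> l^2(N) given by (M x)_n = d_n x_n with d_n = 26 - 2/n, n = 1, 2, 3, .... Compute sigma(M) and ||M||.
sigma(M) = {26 - 2/n : n ≥ 1} ∪ {26}; ||M|| = 26

A bounded diagonal operator on l^2 with diagonal entries d_n has spectrum equal to the closure of {d_n : n ≥ 1}: every d_n is an eigenvalue (with eigenvector e_n), so {d_n} ⊂ sigma(M); the spectrum is closed, so its closure is too; and for lambda not in the closure, (M - lambda I) has bounded inverse (the diagonal entries 1/(d_n - lambda) are bounded). For our sequence d_n = 26 - 2/n, n = 1, 2, 3, ...:
  - {d_n} = {26 - 2/n : n ≥ 1}; the only limit point is 26
  - closure = {26 - 2/n : n ≥ 1} ∪ {26}
For the norm: a diagonal operator has ||M|| = sup_n |d_n|. Here d_n = 26 - 2/n increases monotonically from d_1 = 24 toward 26, with all terms in [24, 26); so sup_n |d_n| = 26 (the supremum is the limit, not attained). So ||M|| = 26.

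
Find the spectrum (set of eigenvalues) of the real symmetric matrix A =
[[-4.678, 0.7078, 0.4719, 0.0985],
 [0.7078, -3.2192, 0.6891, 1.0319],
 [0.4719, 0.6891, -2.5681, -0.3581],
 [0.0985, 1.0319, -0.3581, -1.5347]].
sigma(A) ≈ {-5, -4, -2, -1}

A is real symmetric, so its spectrum consists of real eigenvalues. Expanding the characteristic polynomial of the displayed matrix gives
  det(λ I - A) = p(λ) = λ^4 + (12)λ^3 + (49)λ^2 + (78)λ + (40).
Solving p(λ) = 0 yields eigenvalues ≈ -5, -4, -2, -1. (A is shown rounded to 4 decimals, so these recover the underlying integer eigenvalues to within that precision.)
Verification: the trace of A = -12 equals the sum of eigenvalues -12, and det(A) ≈ 40.0003 matches the eigenvalue product 40.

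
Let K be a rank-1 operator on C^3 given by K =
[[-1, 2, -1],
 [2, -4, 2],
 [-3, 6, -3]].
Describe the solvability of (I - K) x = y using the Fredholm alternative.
(I - K) is invertible (det(I - K) = 9 ≠ 0), so for every y in C^3 the equation (I - K) x = y has a unique solution.

K has rank 1, so it is an outer product K = u v^T: every row of K is a multiple of one row vector. Reading off the entries, u = (-1, 2, -3) and v = (1, -2, 1) (row i of K equals u_i·v^T). A rank-one matrix u v^T satisfies K u = u (v·u) and kills the (2)-dimensional subspace v^⊥, so its characteristic polynomial is lambda^2 (lambda - v·u) with v·u = tr K = -8. Hence the eigenvalues of I - K are 1 (multiplicity 2) and 1 - (-8) = 9, so det(I - K) = 9. (Direct check: I - K =
[[2, -2, 1],
 [-2, 5, -2],
 [3, -6, 4]]
has determinant 9.) The finite-dimensional Fredholm alternative says: either (I - K) is invertible, or ker(I - K) ≠ {0} and then range(I - K) = ker((I - K)^*)^⊥, with dim ker(I - K) = dim ker((I - K)^*). Since det(I - K) ≠ 0, 1 is not an eigenvalue of K and ker(I - K) = {0}, so we are in the first case: for every y there is a unique x = (I - K)^(-1) y. Explicitly, by the Sherman–Morrison formula, (I - u v^T)^(-1) = I + u v^T/(1 - v·u), i.e. (I - K)^(-1) = I + K/(9).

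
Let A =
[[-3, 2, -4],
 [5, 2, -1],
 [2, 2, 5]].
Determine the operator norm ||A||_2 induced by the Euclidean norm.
||A||_2 ≈ 7.5993 (= sqrt(largest eigenvalue of A^T A))

||A||_2 = sigma_max(A) = sqrt(lambda_max(A^T A)). Form the symmetric matrix M = A^T A =
[[38, 8, 17],
 [8, 12, 0],
 [17, 0, 42]].
Its characteristic polynomial (trace, sum of principal 2x2 minors, determinant of M give the coefficients) is
  p(λ) = det(λ I - M) = λ^3 - 92λ^2 + 2203λ - 12996.
No integer candidate from the rational root theorem (±divisors of 12996) is a root, so the roots are irrational. The cubic discriminant is Δ = 683165172 > 0, so there are three distinct real roots. p(8) = -748 and p(9) = 108 have opposite signs, so a root lies in (8, 9); Newton's method refines it to λ ≈ 8.8648. p(25) = 204 and p(26) = -334 have opposite signs, so a root lies in (25, 26); Newton's method refines it to λ ≈ 25.3861. p(57) = -1140 and p(58) = 402 have opposite signs, so a root lies in (57, 58); Newton's method refines it to λ ≈ 57.7491. Check (Vieta): the three roots sum to 92, matching tr M = 92.
So the eigenvalues of A^T A are ≈ 8.8648, 25.3861, 57.7491 (all ≥ 0, as they must be for A^T A). The largest is λ_max ≈ 57.7491, hence ||A||_2 = sqrt(λ_max) ≈ 7.5993.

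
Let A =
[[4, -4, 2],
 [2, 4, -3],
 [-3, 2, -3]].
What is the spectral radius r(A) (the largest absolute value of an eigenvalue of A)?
r(A) = sqrt(26) ≈ 5.099

The eigenvalues of A are the roots of its characteristic polynomial. With M = A (coefficients from the trace, the sum of principal 2x2 minors, and det A):
  p(λ) = det(λ I - M) = λ^3 - 5λ^2 + 12λ + 52.
By the rational root theorem any rational root is an integer divisor of 52. Testing λ = -2: p(-2) = -8 - 20 - 24 + 52 = 0, so λ = -2 is a root. Dividing out (λ + 2) leaves p(λ) = (λ + 2)(λ^2 - 7λ + 26). For λ^2 - 7λ + 26 the discriminant is -55. It is negative, so the roots are the complex-conjugate pair λ = 7/2 ± (sqrt(55)/2) i ≈ 3.5 ± 3.7081i. For a conjugate pair the product of the roots equals the constant term, so |λ|^2 = 26 and |λ| = sqrt(26) ≈ 5.099.
Thus the eigenvalues (to 4 decimals) are 3.5 ± 3.7081i (modulus 5.099); -2 (modulus 2). The spectral radius is the largest modulus: r(A) = sqrt(26) ≈ 5.099. (Cross-check: r(A) ≤ ||A||_2 ≈ 8.0488; equality holds whenever A is normal, though it can also hold for some non-normal A.)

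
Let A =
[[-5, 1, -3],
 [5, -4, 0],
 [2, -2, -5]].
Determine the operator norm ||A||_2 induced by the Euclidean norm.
||A||_2 ≈ 8.4192 (= sqrt(largest eigenvalue of A^T A))

||A||_2 = sigma_max(A) = sqrt(lambda_max(A^T A)). Form the symmetric matrix M = A^T A =
[[54, -29, 5],
 [-29, 21, 7],
 [5, 7, 34]].
Its characteristic polynomial (trace, sum of principal 2x2 minors, determinant of M give the coefficients) is
  p(λ) = det(λ I - M) = λ^3 - 109λ^2 + 2769λ - 4761.
No integer candidate from the rational root theorem (±divisors of 4761) is a root, so the roots are irrational. The cubic discriminant is Δ = 6763137120 > 0, so there are three distinct real roots. p(1) = -2100 and p(2) = 349 have opposite signs, so a root lies in (1, 2); Newton's method refines it to λ ≈ 1.8521. p(36) = 315 and p(37) = -876 have opposite signs, so a root lies in (36, 37); Newton's method refines it to λ ≈ 36.2644. p(70) = -2031 and p(71) = 280 have opposite signs, so a root lies in (70, 71); Newton's method refines it to λ ≈ 70.8834. Check (Vieta): the three roots sum to 109, matching tr M = 109.
So the eigenvalues of A^T A are ≈ 1.8521, 36.2644, 70.8834 (all ≥ 0, as they must be for A^T A). The largest is λ_max ≈ 70.8834, hence ||A||_2 = sqrt(λ_max) ≈ 8.4192.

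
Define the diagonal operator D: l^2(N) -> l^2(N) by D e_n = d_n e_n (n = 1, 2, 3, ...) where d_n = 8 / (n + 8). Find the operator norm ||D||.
||D|| = 8/9 (attained at n = 1)

For D diagonal, ||D|| = sup_n |d_n| = sup_n 8/(n + 8). This is positive and strictly decreasing in n, so the supremum is attained at n = 1: d_1 = 8/(1 + 8) = 8/9. Hence ||D|| = 8/9.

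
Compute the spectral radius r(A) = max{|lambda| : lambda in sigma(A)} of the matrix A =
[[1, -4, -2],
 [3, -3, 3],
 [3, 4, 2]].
r(A) ≈ 4.2403

The eigenvalues of A are the roots of its characteristic polynomial. With M = A (coefficients from the trace, the sum of principal 2x2 minors, and det A):
  p(λ) = det(λ I - M) = λ^3 - λ + 72.
No integer candidate from the rational root theorem (±divisors of 72) is a root, so the roots are irrational. The cubic discriminant is Δ = -139964 < 0, so there is one real root and a complex-conjugate pair. p(-5) = -48 and p(-4) = 12 have opposite signs, so a root lies in (-5, -4); Newton's method refines it to λ ≈ -4.2403. Dividing out (λ - (-4.2403)) leaves approximately λ^2 - 4.2403λ + 16.98. For λ^2 - 4.2403λ + 16.98 the discriminant is -49.94. It is negative, so the remaining roots are the complex-conjugate pair λ ≈ 2.1201 ± 3.5334i. Their product equals the constant term, so |λ|^2 ≈ 16.98 and |λ| ≈ 4.1207.
Thus the eigenvalues (to 4 decimals) are -4.2403 (modulus 4.2403); 2.1201 ± 3.5334i (modulus 4.1207). The spectral radius is the largest modulus: r(A) ≈ 4.2403. (Cross-check: r(A) ≤ ||A||_2 ≈ 6.5737; equality holds whenever A is normal, though it can also hold for some non-normal A.)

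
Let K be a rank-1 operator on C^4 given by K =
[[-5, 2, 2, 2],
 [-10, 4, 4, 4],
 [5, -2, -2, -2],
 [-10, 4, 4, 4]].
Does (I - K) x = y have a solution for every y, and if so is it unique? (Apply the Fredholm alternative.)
(I - K) is singular (det(I - K) = 0, i.e. 1 ∈ sigma(K)). (I - K) x = y is solvable iff y ⊥ ker((I - K)^*) = span{(-5, 2, 2, 2)}, i.e. iff -5y_1 + 2y_2 + 2y_3 + 2y_4 = 0. When solvable, the solutions are x = y + c·(1, 2, -1, 2), c arbitrary (ker(I - K) = span{(1, 2, -1, 2)}, dimension 1).

K has rank 1, so it is an outer product K = u v^T: every row of K is a multiple of one row vector. Reading off the entries, u = (1, 2, -1, 2) and v = (-5, 2, 2, 2) (row i of K equals u_i·v^T). A rank-one matrix u v^T satisfies K u = u (v·u) and kills the (3)-dimensional subspace v^⊥, so its characteristic polynomial is lambda^3 (lambda - v·u) with v·u = tr K = 1. Hence the eigenvalues of I - K are 1 (multiplicity 3) and 1 - (1) = 0, so det(I - K) = 0. (Direct check: I - K =
[[6, -2, -2, -2],
 [10, -3, -4, -4],
 [-5, 2, 3, 2],
 [10, -4, -4, -3]]
has determinant 0.) So 1 is an eigenvalue of K and (I - K) is not invertible. The finite-dimensional Fredholm alternative says: either (I - K) is invertible, or ker(I - K) ≠ {0} and then range(I - K) = ker((I - K)^*)^⊥, with dim ker(I - K) = dim ker((I - K)^*). We are in the second case, so we need both kernels. Kernel of I - K: (I - K) u = u - u (v·u) = u - u = 0, so ker(I - K) = span{u} = span{(1, 2, -1, 2)} (it is exactly 1-dimensional because rank(I - K) = 3). Kernel of the adjoint: K is real, so (I - K)^* = I - K^T = I - v u^T, and (I - v u^T) v = v - v (u·v) = 0; hence ker((I - K)^*) = span{v} = span{(-5, 2, 2, 2)}. Therefore (I - K) x = y is solvable iff <y, v> = 0, i.e. iff -5y_1 + 2y_2 + 2y_3 + 2y_4 = 0. When this holds, K y = u (v·y) = 0, so (I - K) y = y and x = y is a particular solution; the full solution set is the line x = y + c·u = y + c·(1, 2, -1, 2), c ∈ C.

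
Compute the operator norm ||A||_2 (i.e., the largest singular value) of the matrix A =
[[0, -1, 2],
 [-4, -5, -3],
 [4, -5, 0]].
||A||_2 ≈ 7.4583 (= sqrt(largest eigenvalue of A^T A))

||A||_2 = sigma_max(A) = sqrt(lambda_max(A^T A)). Form the symmetric matrix M = A^T A =
[[32, 0, 12],
 [0, 51, 13],
 [12, 13, 13]].
Its characteristic polynomial (trace, sum of principal 2x2 minors, determinant of M give the coefficients) is
  p(λ) = det(λ I - M) = λ^3 - 96λ^2 + 2398λ - 8464.
No integer candidate from the rational root theorem (±divisors of 8464) is a root, so the roots are irrational. The cubic discriminant is Δ = 1022614304 > 0, so there are three distinct real roots. p(4) = -344 and p(5) = 1251 have opposite signs, so a root lies in (4, 5); Newton's method refines it to λ ≈ 4.2071. p(36) = 104 and p(37) = -509 have opposite signs, so a root lies in (36, 37); Newton's method refines it to λ ≈ 36.1667. p(55) = -599 and p(56) = 384 have opposite signs, so a root lies in (55, 56); Newton's method refines it to λ ≈ 55.6262. Check (Vieta): the three roots sum to 96, matching tr M = 96.
So the eigenvalues of A^T A are ≈ 4.2071, 36.1667, 55.6262 (all ≥ 0, as they must be for A^T A). The largest is λ_max ≈ 55.6262, hence ||A||_2 = sqrt(λ_max) ≈ 7.4583.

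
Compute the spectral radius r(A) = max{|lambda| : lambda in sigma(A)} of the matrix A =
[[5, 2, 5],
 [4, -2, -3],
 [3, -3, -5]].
r(A) ≈ 8.6385

The eigenvalues of A are the roots of its characteristic polynomial. With M = A (coefficients from the trace, the sum of principal 2x2 minors, and det A):
  p(λ) = det(λ I - M) = λ^3 + 2λ^2 - 57λ + 3.
No integer candidate from the rational root theorem (±divisors of 3) is a root, so the roots are irrational. The cubic discriminant is Δ = 747273 > 0, so there are three distinct real roots. p(-9) = -51 and p(-8) = 75 have opposite signs, so a root lies in (-9, -8); Newton's method refines it to λ ≈ -8.6385. p(0) = 3 and p(1) = -51 have opposite signs, so a root lies in (0, 1); Newton's method refines it to λ ≈ 0.0527. p(6) = -51 and p(7) = 45 have opposite signs, so a root lies in (6, 7); Newton's method refines it to λ ≈ 6.5858. Check (Vieta): the three roots sum to -2, matching tr M = -2.
Thus the eigenvalues (to 4 decimals) are -8.6385 (modulus 8.6385); 0.0527 (modulus 0.0527); 6.5858 (modulus 6.5858). The spectral radius is the largest modulus: r(A) ≈ 8.6385. (Cross-check: r(A) ≤ ||A||_2 ≈ 8.7419; equality holds whenever A is normal, though it can also hold for some non-normal A.)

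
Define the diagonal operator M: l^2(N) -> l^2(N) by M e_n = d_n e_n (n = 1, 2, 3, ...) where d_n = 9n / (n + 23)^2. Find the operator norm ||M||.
||M|| = 9/92 (attained at n = 23)

For M diagonal, ||M|| = sup_n |d_n|. Treat f(x) = 9x / (x + 23)^2 for real x > 0. By the quotient rule, f'(x) = 9(23 - x)/(x + 23)^3, which is positive for x < 23 and negative for x > 23. So f has a unique maximum at x = 23, and since 23 is a positive integer, the supremum over n ≥ 1 is attained at n = 23: d_23 = 9·23/(23 + 23)^2 = 9·23/2116 = 9/92. Hence ||M|| = 9/92.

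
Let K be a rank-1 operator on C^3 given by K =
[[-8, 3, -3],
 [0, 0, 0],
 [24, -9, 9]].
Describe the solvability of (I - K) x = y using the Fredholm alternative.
(I - K) is singular (det(I - K) = 0, i.e. 1 ∈ sigma(K)). (I - K) x = y is solvable iff y ⊥ ker((I - K)^*) = span{(-8, 3, -3)}, i.e. iff -8y_1 + 3y_2 - 3y_3 = 0. When solvable, the solutions are x = y + c·(1, 0, -3), c arbitrary (ker(I - K) = span{(1, 0, -3)}, dimension 1).

K has rank 1, so it is an outer product K = u v^T: every row of K is a multiple of one row vector. Reading off the entries, u = (1, 0, -3) and v = (-8, 3, -3) (row i of K equals u_i·v^T). A rank-one matrix u v^T satisfies K u = u (v·u) and kills the (2)-dimensional subspace v^⊥, so its characteristic polynomial is lambda^2 (lambda - v·u) with v·u = tr K = 1. Hence the eigenvalues of I - K are 1 (multiplicity 2) and 1 - (1) = 0, so det(I - K) = 0. (Direct check: I - K =
[[9, -3, 3],
 [0, 1, 0],
 [-24, 9, -8]]
has determinant 0.) So 1 is an eigenvalue of K and (I - K) is not invertible. The finite-dimensional Fredholm alternative says: either (I - K) is invertible, or ker(I - K) ≠ {0} and then range(I - K) = ker((I - K)^*)^⊥, with dim ker(I - K) = dim ker((I - K)^*). We are in the second case, so we need both kernels. Kernel of I - K: (I - K) u = u - u (v·u) = u - u = 0, so ker(I - K) = span{u} = span{(1, 0, -3)} (it is exactly 1-dimensional because rank(I - K) = 2). Kernel of the adjoint: K is real, so (I - K)^* = I - K^T = I - v u^T, and (I - v u^T) v = v - v (u·v) = 0; hence ker((I - K)^*) = span{v} = span{(-8, 3, -3)}. Therefore (I - K) x = y is solvable iff <y, v> = 0, i.e. iff -8y_1 + 3y_2 - 3y_3 = 0. When this holds, K y = u (v·y) = 0, so (I - K) y = y and x = y is a particular solution; the full solution set is the line x = y + c·u = y + c·(1, 0, -3), c ∈ C.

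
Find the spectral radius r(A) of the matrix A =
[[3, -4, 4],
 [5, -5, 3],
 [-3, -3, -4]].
r(A) ≈ 5.0006

The eigenvalues of A are the roots of its characteristic polynomial. With M = A (coefficients from the trace, the sum of principal 2x2 minors, and det A):
  p(λ) = det(λ I - M) = λ^3 + 6λ^2 + 34λ + 77.
No integer candidate from the rational root theorem (±divisors of 77) is a root, so the roots are irrational. The cubic discriminant is Δ = -59467 < 0, so there is one real root and a complex-conjugate pair. p(-4) = -27 and p(-3) = 2 have opposite signs, so a root lies in (-4, -3); Newton's method refines it to λ ≈ -3.0792. Dividing out (λ - (-3.0792)) leaves approximately λ^2 + 2.9208λ + 25.0063. For λ^2 + 2.9208λ + 25.0063 the discriminant is -91.4942. It is negative, so the remaining roots are the complex-conjugate pair λ ≈ -1.4604 ± 4.7826i. Their product equals the constant term, so |λ|^2 ≈ 25.0063 and |λ| ≈ 5.0006.
Thus the eigenvalues (to 4 decimals) are -3.0792 (modulus 3.0792); -1.4604 ± 4.7826i (modulus 5.0006). The spectral radius is the largest modulus: r(A) ≈ 5.0006. (Cross-check: r(A) ≤ ||A||_2 ≈ 10.117; equality holds whenever A is normal, though it can also hold for some non-normal A.)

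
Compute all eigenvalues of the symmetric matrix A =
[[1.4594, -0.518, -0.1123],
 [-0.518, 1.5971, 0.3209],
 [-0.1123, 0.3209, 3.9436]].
sigma(A) ≈ {1, 2, 4}

A is real symmetric, so its spectrum consists of real eigenvalues. Expanding the characteristic polynomial of the displayed matrix gives
  det(λ I - A) = p(λ) = λ^3 + (-7)λ^2 + (14)λ + (-8).
Solving p(λ) = 0 yields eigenvalues ≈ 1, 2, 4. (A is shown rounded to 4 decimals, so these recover the underlying integer eigenvalues to within that precision.)
Verification: the trace of A = 7 equals the sum of eigenvalues 7, and det(A) ≈ 8.0005 matches the eigenvalue product 8.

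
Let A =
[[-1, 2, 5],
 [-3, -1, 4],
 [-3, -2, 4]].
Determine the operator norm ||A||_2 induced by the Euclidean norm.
||A||_2 ≈ 8.5485 (= sqrt(largest eigenvalue of A^T A))

||A||_2 = sigma_max(A) = sqrt(lambda_max(A^T A)). Form the symmetric matrix M = A^T A =
[[19, 7, -29],
 [7, 9, -2],
 [-29, -2, 57]].
Its characteristic polynomial (trace, sum of principal 2x2 minors, determinant of M give the coefficients) is
  p(λ) = det(λ I - M) = λ^3 - 85λ^2 + 873λ - 121.
No integer candidate from the rational root theorem (±divisors of 121) is a root, so the roots are irrational. The cubic discriminant is Δ = 2709014240 > 0, so there are three distinct real roots. p(0) = -121 and p(1) = 668 have opposite signs, so a root lies in (0, 1); Newton's method refines it to λ ≈ 0.1405. p(11) = 528 and p(12) = -157 have opposite signs, so a root lies in (11, 12); Newton's method refines it to λ ≈ 11.7832. p(73) = -340 and p(74) = 4245 have opposite signs, so a root lies in (73, 74); Newton's method refines it to λ ≈ 73.0762. Check (Vieta): the three roots sum to 85, matching tr M = 85.
So the eigenvalues of A^T A are ≈ 0.1405, 11.7832, 73.0762 (all ≥ 0, as they must be for A^T A). The largest is λ_max ≈ 73.0762, hence ||A||_2 = sqrt(λ_max) ≈ 8.5485.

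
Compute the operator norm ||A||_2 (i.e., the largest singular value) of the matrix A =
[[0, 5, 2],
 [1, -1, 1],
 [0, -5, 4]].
||A||_2 ≈ 7.3913 (= sqrt(largest eigenvalue of A^T A))

||A||_2 = sigma_max(A) = sqrt(lambda_max(A^T A)). Form the symmetric matrix M = A^T A =
[[1, -1, 1],
 [-1, 51, -11],
 [1, -11, 21]].
Its characteristic polynomial (trace, sum of principal 2x2 minors, determinant of M give the coefficients) is
  p(λ) = det(λ I - M) = λ^3 - 73λ^2 + 1020λ - 900.
No integer candidate from the rational root theorem (±divisors of 900) is a root, so the roots are irrational. The cubic discriminant is Δ = 1083380400 > 0, so there are three distinct real roots. p(0) = -900 and p(1) = 48 have opposite signs, so a root lies in (0, 1); Newton's method refines it to λ ≈ 0.9455. p(17) = 256 and p(18) = -360 have opposite signs, so a root lies in (17, 18); Newton's method refines it to λ ≈ 17.4237. p(54) = -1224 and p(55) = 750 have opposite signs, so a root lies in (54, 55); Newton's method refines it to λ ≈ 54.6308. Check (Vieta): the three roots sum to 73, matching tr M = 73.
So the eigenvalues of A^T A are ≈ 0.9455, 17.4237, 54.6308 (all ≥ 0, as they must be for A^T A). The largest is λ_max ≈ 54.6308, hence ||A||_2 = sqrt(λ_max) ≈ 7.3913.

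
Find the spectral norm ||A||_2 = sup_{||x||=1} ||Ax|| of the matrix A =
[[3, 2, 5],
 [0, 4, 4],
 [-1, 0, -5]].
||A||_2 ≈ 9.1404 (= sqrt(largest eigenvalue of A^T A))

||A||_2 = sigma_max(A) = sqrt(lambda_max(A^T A)). Form the symmetric matrix M = A^T A =
[[10, 6, 20],
 [6, 20, 26],
 [20, 26, 66]].
Its characteristic polynomial (trace, sum of principal 2x2 minors, determinant of M give the coefficients) is
  p(λ) = det(λ I - M) = λ^3 - 96λ^2 + 1068λ - 2304.
No integer candidate from the rational root theorem (±divisors of 2304) is a root, so the roots are irrational. The cubic discriminant is Δ = 1594232064 > 0, so there are three distinct real roots. p(2) = -544 and p(3) = 63 have opposite signs, so a root lies in (2, 3); Newton's method refines it to λ ≈ 2.881. p(9) = 261 and p(10) = -224 have opposite signs, so a root lies in (9, 10); Newton's method refines it to λ ≈ 9.5722. p(83) = -3217 and p(84) = 2736 have opposite signs, so a root lies in (83, 84); Newton's method refines it to λ ≈ 83.5468. Check (Vieta): the three roots sum to 96, matching tr M = 96.
So the eigenvalues of A^T A are ≈ 2.881, 9.5722, 83.5468 (all ≥ 0, as they must be for A^T A). The largest is λ_max ≈ 83.5468, hence ||A||_2 = sqrt(λ_max) ≈ 9.1404.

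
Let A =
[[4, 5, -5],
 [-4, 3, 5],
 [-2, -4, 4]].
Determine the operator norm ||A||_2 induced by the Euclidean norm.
||A||_2 = sqrt((116 + sqrt(13200))/2) ≈ 10.7446 (= sqrt(largest eigenvalue of A^T A))

||A||_2 = sigma_max(A) = sqrt(lambda_max(A^T A)). Form the symmetric matrix M = A^T A =
[[36, 16, -48],
 [16, 50, -26],
 [-48, -26, 66]].
Its characteristic polynomial (trace, sum of principal 2x2 minors, determinant of M give the coefficients) is
  p(λ) = det(λ I - M) = λ^3 - 152λ^2 + 4240λ - 2304.
By the rational root theorem any rational root is an integer divisor of 2304. Testing λ = 36: p(36) = 46656 - 196992 + 152640 - 2304 = 0, so λ = 36 is a root. Dividing out (λ - 36) leaves p(λ) = (λ - 36)(λ^2 - 116λ + 64). For λ^2 - 116λ + 64 the discriminant is 13200. It is nonnegative but not a perfect square, so the roots are real and irrational: λ = (116 ± sqrt(13200))/2 ≈ 115.4456, 0.5544.
So the eigenvalues of A^T A are ≈ 0.5544, 36, 115.4456 (all ≥ 0, as they must be for A^T A). The largest is λ_max = (116 + sqrt(13200))/2 ≈ 115.4456, hence ||A||_2 = sqrt(λ_max) = sqrt((116 + sqrt(13200))/2) ≈ 10.7446.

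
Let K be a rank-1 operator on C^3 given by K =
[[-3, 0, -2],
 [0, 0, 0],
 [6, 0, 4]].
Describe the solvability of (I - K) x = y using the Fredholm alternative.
(I - K) is singular (det(I - K) = 0, i.e. 1 ∈ sigma(K)). (I - K) x = y is solvable iff y ⊥ ker((I - K)^*) = span{(-3, 0, -2)}, i.e. iff -3y_1 - 2y_3 = 0. When solvable, the solutions are x = y + c·(1, 0, -2), c arbitrary (ker(I - K) = span{(1, 0, -2)}, dimension 1).

K has rank 1, so it is an outer product K = u v^T: every row of K is a multiple of one row vector. Reading off the entries, u = (1, 0, -2) and v = (-3, 0, -2) (row i of K equals u_i·v^T). A rank-one matrix u v^T satisfies K u = u (v·u) and kills the (2)-dimensional subspace v^⊥, so its characteristic polynomial is lambda^2 (lambda - v·u) with v·u = tr K = 1. Hence the eigenvalues of I - K are 1 (multiplicity 2) and 1 - (1) = 0, so det(I - K) = 0. (Direct check: I - K =
[[4, 0, 2],
 [0, 1, 0],
 [-6, 0, -3]]
has determinant 0.) So 1 is an eigenvalue of K and (I - K) is not invertible. The finite-dimensional Fredholm alternative says: either (I - K) is invertible, or ker(I - K) ≠ {0} and then range(I - K) = ker((I - K)^*)^⊥, with dim ker(I - K) = dim ker((I - K)^*). We are in the second case, so we need both kernels. Kernel of I - K: (I - K) u = u - u (v·u) = u - u = 0, so ker(I - K) = span{u} = span{(1, 0, -2)} (it is exactly 1-dimensional because rank(I - K) = 2). Kernel of the adjoint: K is real, so (I - K)^* = I - K^T = I - v u^T, and (I - v u^T) v = v - v (u·v) = 0; hence ker((I - K)^*) = span{v} = span{(-3, 0, -2)}. Therefore (I - K) x = y is solvable iff <y, v> = 0, i.e. iff -3y_1 - 2y_3 = 0. When this holds, K y = u (v·y) = 0, so (I - K) y = y and x = y is a particular solution; the full solution set is the line x = y + c·u = y + c·(1, 0, -2), c ∈ C.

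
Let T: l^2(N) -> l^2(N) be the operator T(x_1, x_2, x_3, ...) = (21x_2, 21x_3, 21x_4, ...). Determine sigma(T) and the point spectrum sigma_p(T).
sigma(T) = closed disk {z in C : |z| ≤ 21}; sigma_p(T) = open disk {z in C : |z| < 21}

Note T = 21·V where V is the unit left shift (V x)_k = x_{k+1}; so sigma(T) = 21·sigma(V) and ||T|| = 21||V||. ||T x||^2 = 441sum_{k≥2} |x_k|^2 ≤ 441||x||^2, with equality on {x : x_1 = 0}, so ||T|| = 21. For any lambda with |lambda| < 21, set r = lambda/21 (|r| < 1); the vector x = (1, r, r^2, ...) is in l^2 and satisfies T x = 21(r, r^2, ...) = lambda x, so lambda is an eigenvalue. On the boundary |lambda| = 21 the geometric series diverges, so no l^2 eigenvector exists, but these lambda lie in the approximate point spectrum. Hence sigma(T) is the closed disk of radius 21 and sigma_p(T) is the open disk.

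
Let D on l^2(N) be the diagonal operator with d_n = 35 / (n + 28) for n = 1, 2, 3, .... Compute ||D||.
||D|| = 35/29 (attained at n = 1)

For D diagonal, ||D|| = sup_n |d_n| = sup_n 35/(n + 28). This is positive and strictly decreasing in n, so the supremum is attained at n = 1: d_1 = 35/(1 + 28) = 35/29. Hence ||D|| = 35/29.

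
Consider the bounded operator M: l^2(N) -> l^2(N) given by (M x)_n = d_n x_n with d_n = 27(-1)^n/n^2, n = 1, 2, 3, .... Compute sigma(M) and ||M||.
sigma(M) = {27(-1)^n/n^2 : n ≥ 1} ∪ {0}; ||M|| = 27

A bounded diagonal operator on l^2 with diagonal entries d_n has spectrum equal to the closure of {d_n : n ≥ 1}: every d_n is an eigenvalue (with eigenvector e_n), so {d_n} ⊂ sigma(M); the spectrum is closed, so its closure is too; and for lambda not in the closure, (M - lambda I) has bounded inverse (the diagonal entries 1/(d_n - lambda) are bounded). For our sequence d_n = 27(-1)^n/n^2, n = 1, 2, 3, ...:
  - {d_n} = {27(-1)^n/n^2 : n ≥ 1}; the only limit point is 0
  - closure = {27(-1)^n/n^2 : n ≥ 1} ∪ {0}
For the norm: a diagonal operator has ||M|| = sup_n |d_n|. Here |d_n| = 27/n^2 is decreasing, so sup_n |d_n| = |d_1| = 27. So ||M|| = 27.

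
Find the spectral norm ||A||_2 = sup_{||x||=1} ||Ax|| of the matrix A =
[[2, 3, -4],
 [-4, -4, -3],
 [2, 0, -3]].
||A||_2 ≈ 6.8309 (= sqrt(largest eigenvalue of A^T A))

||A||_2 = sigma_max(A) = sqrt(lambda_max(A^T A)). Form the symmetric matrix M = A^T A =
[[24, 22, -2],
 [22, 25, 0],
 [-2, 0, 34]].
Its characteristic polynomial (trace, sum of principal 2x2 minors, determinant of M give the coefficients) is
  p(λ) = det(λ I - M) = λ^3 - 83λ^2 + 1778λ - 3844.
No integer candidate from the rational root theorem (±divisors of 3844) is a root, so the roots are irrational. The cubic discriminant is Δ = 315215892 > 0, so there are three distinct real roots. p(2) = -612 and p(3) = 770 have opposite signs, so a root lies in (2, 3); Newton's method refines it to λ ≈ 2.4294. p(33) = 380 and p(34) = -36 have opposite signs, so a root lies in (33, 34); Newton's method refines it to λ ≈ 33.9099. p(46) = -348 and p(47) = 198 have opposite signs, so a root lies in (46, 47); Newton's method refines it to λ ≈ 46.6606. Check (Vieta): the three roots sum to 83, matching tr M = 83.
So the eigenvalues of A^T A are ≈ 2.4294, 33.9099, 46.6606 (all ≥ 0, as they must be for A^T A). The largest is λ_max ≈ 46.6606, hence ||A||_2 = sqrt(λ_max) ≈ 6.8309.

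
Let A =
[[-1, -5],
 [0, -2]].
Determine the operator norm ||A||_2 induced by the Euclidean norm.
||A||_2 = sqrt((30 + sqrt(884))/2) ≈ 5.465 (= sqrt(largest eigenvalue of A^T A))

||A||_2 = sigma_max(A) = sqrt(lambda_max(A^T A)). Form the symmetric matrix M = A^T A =
[[1, 5],
 [5, 29]].
Its characteristic polynomial (trace, determinant of M give the coefficients) is
  p(λ) = det(λ I - M) = λ^2 - 30λ + 4.
For λ^2 - 30λ + 4 the discriminant is 884. It is nonnegative but not a perfect square, so the roots are real and irrational: λ = (30 ± sqrt(884))/2 ≈ 29.8661, 0.1339.
So the eigenvalues of A^T A are ≈ 0.1339, 29.8661 (all ≥ 0, as they must be for A^T A). The largest is λ_max = (30 + sqrt(884))/2 ≈ 29.8661, hence ||A||_2 = sqrt(λ_max) = sqrt((30 + sqrt(884))/2) ≈ 5.465.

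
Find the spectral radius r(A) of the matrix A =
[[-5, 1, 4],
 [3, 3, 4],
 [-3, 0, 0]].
r(A) ≈ 2.9062

The eigenvalues of A are the roots of its characteristic polynomial. With M = A (coefficients from the trace, the sum of principal 2x2 minors, and det A):
  p(λ) = det(λ I - M) = λ^3 + 2λ^2 - 6λ - 24.
No integer candidate from the rational root theorem (±divisors of 24) is a root, so the roots are irrational. The cubic discriminant is Δ = -8592 < 0, so there is one real root and a complex-conjugate pair. p(2) = -20 and p(3) = 3 have opposite signs, so a root lies in (2, 3); Newton's method refines it to λ ≈ 2.9062. Dividing out (λ - (2.9062)) leaves approximately λ^2 + 4.9062λ + 8.2583. For λ^2 + 4.9062λ + 8.2583 the discriminant is -8.9624. It is negative, so the remaining roots are the complex-conjugate pair λ ≈ -2.4531 ± 1.4969i. Their product equals the constant term, so |λ|^2 ≈ 8.2583 and |λ| ≈ 2.8737.
Thus the eigenvalues (to 4 decimals) are 2.9062 (modulus 2.9062); -2.4531 ± 1.4969i (modulus 2.8737). The spectral radius is the largest modulus: r(A) ≈ 2.9062. (Cross-check: r(A) ≤ ||A||_2 ≈ 6.9152; equality holds whenever A is normal, though it can also hold for some non-normal A.)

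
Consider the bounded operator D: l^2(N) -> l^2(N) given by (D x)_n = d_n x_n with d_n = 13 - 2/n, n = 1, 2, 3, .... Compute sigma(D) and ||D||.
sigma(D) = {13 - 2/n : n ≥ 1} ∪ {13}; ||D|| = 13

A bounded diagonal operator on l^2 with diagonal entries d_n has spectrum equal to the closure of {d_n : n ≥ 1}: every d_n is an eigenvalue (with eigenvector e_n), so {d_n} ⊂ sigma(D); the spectrum is closed, so its closure is too; and for lambda not in the closure, (D - lambda I) has bounded inverse (the diagonal entries 1/(d_n - lambda) are bounded). For our sequence d_n = 13 - 2/n, n = 1, 2, 3, ...:
  - {d_n} = {13 - 2/n : n ≥ 1}; the only limit point is 13
  - closure = {13 - 2/n : n ≥ 1} ∪ {13}
For the norm: a diagonal operator has ||D|| = sup_n |d_n|. Here d_n = 13 - 2/n increases monotonically from d_1 = 11 toward 13, with all terms in [11, 13); so sup_n |d_n| = 13 (the supremum is the limit, not attained). So ||D|| = 13.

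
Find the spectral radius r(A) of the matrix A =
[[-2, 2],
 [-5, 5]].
r(A) = 3

The eigenvalues of A are the roots of its characteristic polynomial. With M = A (coefficients from the trace and determinant):
  p(λ) = det(λ I - M) = λ^2 - 3λ.
For λ^2 - 3λ the discriminant is 9. It is a perfect square (3^2), so the roots are rational: λ = (3 ± 3)/2 = 3, 0.
Thus the eigenvalues (to 4 decimals) are 3 (modulus 3); 0 (modulus 0). The spectral radius is the largest modulus: r(A) = 3. (Cross-check: r(A) ≤ ||A||_2 ≈ 7.6158; equality holds whenever A is normal, though it can also hold for some non-normal A.)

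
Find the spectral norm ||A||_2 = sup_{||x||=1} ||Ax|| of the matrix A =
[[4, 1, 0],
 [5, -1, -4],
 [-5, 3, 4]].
||A||_2 ≈ 9.9055 (= sqrt(largest eigenvalue of A^T A))

||A||_2 = sigma_max(A) = sqrt(lambda_max(A^T A)). Form the symmetric matrix M = A^T A =
[[66, -16, -40],
 [-16, 11, 16],
 [-40, 16, 32]].
Its characteristic polynomial (trace, sum of principal 2x2 minors, determinant of M give the coefficients) is
  p(λ) = det(λ I - M) = λ^3 - 109λ^2 + 1078λ - 1024.
No integer candidate from the rational root theorem (±divisors of 1024) is a root, so the roots are irrational. The cubic discriminant is Δ = 5628860324 > 0, so there are three distinct real roots. p(1) = -54 and p(2) = 704 have opposite signs, so a root lies in (1, 2); Newton's method refines it to λ ≈ 1.0631. p(9) = 578 and p(10) = -144 have opposite signs, so a root lies in (9, 10); Newton's method refines it to λ ≈ 9.8171. p(98) = -1024 and p(99) = 7688 have opposite signs, so a root lies in (98, 99); Newton's method refines it to λ ≈ 98.1198. Check (Vieta): the three roots sum to 109, matching tr M = 109.
So the eigenvalues of A^T A are ≈ 1.0631, 9.8171, 98.1198 (all ≥ 0, as they must be for A^T A). The largest is λ_max ≈ 98.1198, hence ||A||_2 = sqrt(λ_max) ≈ 9.9055.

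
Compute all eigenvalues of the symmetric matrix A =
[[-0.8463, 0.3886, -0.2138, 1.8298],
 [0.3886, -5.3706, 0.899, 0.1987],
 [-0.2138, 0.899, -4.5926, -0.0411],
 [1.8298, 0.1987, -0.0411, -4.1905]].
sigma(A) ≈ {-6, -5, -4, 0}

A is real symmetric, so its spectrum consists of real eigenvalues. Expanding the characteristic polynomial of the displayed matrix gives
  det(λ I - A) = p(λ) = λ^4 + (15)λ^3 + (74)λ^2 + (119.998)λ + (-0.0055).
Solving p(λ) = 0 yields eigenvalues ≈ -6, -5, -4, 0. (A is shown rounded to 4 decimals, so these recover the underlying integer eigenvalues to within that precision.)
Verification: the trace of A = -15 equals the sum of eigenvalues -15, and det(A) ≈ -0.0055 matches the eigenvalue product 0.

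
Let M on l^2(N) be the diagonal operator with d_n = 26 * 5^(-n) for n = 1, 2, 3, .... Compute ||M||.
||M|| = 26/5 (attained at n = 1)

For M diagonal, ||M|| = sup_n |d_n|. The sequence d_n = 26 * 5^(-n) is positive and strictly decreasing (ratio 5^(-1) < 1), so the supremum is d_1 = 26/5. Hence ||M|| = 26/5.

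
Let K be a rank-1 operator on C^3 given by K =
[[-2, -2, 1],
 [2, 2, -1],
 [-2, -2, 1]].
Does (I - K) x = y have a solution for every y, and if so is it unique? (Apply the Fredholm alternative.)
(I - K) is singular (det(I - K) = 0, i.e. 1 ∈ sigma(K)). (I - K) x = y is solvable iff y ⊥ ker((I - K)^*) = span{(-2, -2, 1)}, i.e. iff -2y_1 - 2y_2 + y_3 = 0. When solvable, the solutions are x = y + c·(1, -1, 1), c arbitrary (ker(I - K) = span{(1, -1, 1)}, dimension 1).

K has rank 1, so it is an outer product K = u v^T: every row of K is a multiple of one row vector. Reading off the entries, u = (1, -1, 1) and v = (-2, -2, 1) (row i of K equals u_i·v^T). A rank-one matrix u v^T satisfies K u = u (v·u) and kills the (2)-dimensional subspace v^⊥, so its characteristic polynomial is lambda^2 (lambda - v·u) with v·u = tr K = 1. Hence the eigenvalues of I - K are 1 (multiplicity 2) and 1 - (1) = 0, so det(I - K) = 0. (Direct check: I - K =
[[3, 2, -1],
 [-2, -1, 1],
 [2, 2, 0]]
has determinant 0.) So 1 is an eigenvalue of K and (I - K) is not invertible. The finite-dimensional Fredholm alternative says: either (I - K) is invertible, or ker(I - K) ≠ {0} and then range(I - K) = ker((I - K)^*)^⊥, with dim ker(I - K) = dim ker((I - K)^*). We are in the second case, so we need both kernels. Kernel of I - K: (I - K) u = u - u (v·u) = u - u = 0, so ker(I - K) = span{u} = span{(1, -1, 1)} (it is exactly 1-dimensional because rank(I - K) = 2). Kernel of the adjoint: K is real, so (I - K)^* = I - K^T = I - v u^T, and (I - v u^T) v = v - v (u·v) = 0; hence ker((I - K)^*) = span{v} = span{(-2, -2, 1)}. Therefore (I - K) x = y is solvable iff <y, v> = 0, i.e. iff -2y_1 - 2y_2 + y_3 = 0. When this holds, K y = u (v·y) = 0, so (I - K) y = y and x = y is a particular solution; the full solution set is the line x = y + c·u = y + c·(1, -1, 1), c ∈ C.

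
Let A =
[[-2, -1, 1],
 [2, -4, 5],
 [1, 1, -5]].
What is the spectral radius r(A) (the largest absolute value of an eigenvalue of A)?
r(A) ≈ 6.884

The eigenvalues of A are the roots of its characteristic polynomial. With M = A (coefficients from the trace, the sum of principal 2x2 minors, and det A):
  p(λ) = det(λ I - M) = λ^3 + 11λ^2 + 34λ + 39.
No integer candidate from the rational root theorem (±divisors of 39) is a root, so the roots are irrational. The cubic discriminant is Δ = -3495 < 0, so there is one real root and a complex-conjugate pair. p(-7) = -3 and p(-6) = 15 have opposite signs, so a root lies in (-7, -6); Newton's method refines it to λ ≈ -6.884. Dividing out (λ - (-6.884)) leaves approximately λ^2 + 4.116λ + 5.6653. For λ^2 + 4.116λ + 5.6653 the discriminant is -5.7196. It is negative, so the remaining roots are the complex-conjugate pair λ ≈ -2.058 ± 1.1958i. Their product equals the constant term, so |λ|^2 ≈ 5.6653 and |λ| ≈ 2.3802.
Thus the eigenvalues (to 4 decimals) are -6.884 (modulus 6.884); -2.058 ± 1.1958i (modulus 2.3802). The spectral radius is the largest modulus: r(A) ≈ 6.884. (Cross-check: r(A) ≤ ||A||_2 ≈ 8.1081; equality holds whenever A is normal, though it can also hold for some non-normal A.)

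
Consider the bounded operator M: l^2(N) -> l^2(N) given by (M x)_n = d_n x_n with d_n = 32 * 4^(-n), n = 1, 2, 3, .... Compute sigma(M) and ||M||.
sigma(M) = {32 * 4^(-n) : n ≥ 1} ∪ {0}; ||M|| = 8

A bounded diagonal operator on l^2 with diagonal entries d_n has spectrum equal to the closure of {d_n : n ≥ 1}: every d_n is an eigenvalue (with eigenvector e_n), so {d_n} ⊂ sigma(M); the spectrum is closed, so its closure is too; and for lambda not in the closure, (M - lambda I) has bounded inverse (the diagonal entries 1/(d_n - lambda) are bounded). For our sequence d_n = 32 * 4^(-n), n = 1, 2, 3, ...:
  - {d_n} = {32 * 4^(-n) : n ≥ 1}; the only limit point is 0
  - closure = {32 * 4^(-n) : n ≥ 1} ∪ {0}
For the norm: a diagonal operator has ||M|| = sup_n |d_n|. Here d_n = 32 * 4^(-n) is positive and decreasing, so sup_n |d_n| = d_1 = 32/4 = 8. So ||M|| = 8.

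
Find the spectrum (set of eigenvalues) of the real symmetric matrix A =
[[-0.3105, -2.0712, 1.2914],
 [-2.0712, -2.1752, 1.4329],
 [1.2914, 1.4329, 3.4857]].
sigma(A) ≈ {-4, 1, 4}

A is real symmetric, so its spectrum consists of real eigenvalues. Expanding the characteristic polynomial of the displayed matrix gives
  det(λ I - A) = p(λ) = λ^3 + (-1)λ^2 + (-16)λ + (16).
Solving p(λ) = 0 yields eigenvalues ≈ -4, 1, 4. (A is shown rounded to 4 decimals, so these recover the underlying integer eigenvalues to within that precision.)
Verification: the trace of A = 1 equals the sum of eigenvalues 1, and det(A) ≈ -15.9991 matches the eigenvalue product -16.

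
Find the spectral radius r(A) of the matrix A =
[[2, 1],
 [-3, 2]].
r(A) = sqrt(7) ≈ 2.6458

The eigenvalues of A are the roots of its characteristic polynomial. With M = A (coefficients from the trace and determinant):
  p(λ) = det(λ I - M) = λ^2 - 4λ + 7.
For λ^2 - 4λ + 7 the discriminant is -12. It is negative, so the roots are the complex-conjugate pair λ = 2 ± (sqrt(12)/2) i ≈ 2 ± 1.7321i. For a conjugate pair the product of the roots equals the constant term, so |λ|^2 = 7 and |λ| = sqrt(7) ≈ 2.6458.
Thus the eigenvalues (to 4 decimals) are 2 ± 1.7321i (modulus 2.6458). The spectral radius is the largest modulus: r(A) = sqrt(7) ≈ 2.6458. (Cross-check: r(A) ≤ ||A||_2 ≈ 3.8284; equality holds whenever A is normal, though it can also hold for some non-normal A.)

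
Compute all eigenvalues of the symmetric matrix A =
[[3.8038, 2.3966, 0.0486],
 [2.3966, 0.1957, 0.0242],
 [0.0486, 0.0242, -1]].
sigma(A) ≈ {-1, 5} (-1 with multiplicity 2)

A is real symmetric, so its spectrum consists of real eigenvalues. Expanding the characteristic polynomial of the displayed matrix gives
  det(λ I - A) = p(λ) = λ^3 + (-3)λ^2 + (-9)λ + (-5).
Solving p(λ) = 0 yields eigenvalues ≈ -1, -1, 5. (A is shown rounded to 4 decimals, so these recover the underlying integer eigenvalues to within that precision.)
Verification: the trace of A = 3 equals the sum of eigenvalues 3, and det(A) ≈ 4.9997 matches the eigenvalue product 5.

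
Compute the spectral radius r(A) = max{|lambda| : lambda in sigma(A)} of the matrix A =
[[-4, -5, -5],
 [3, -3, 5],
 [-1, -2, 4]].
r(A) ≈ 5.7817

The eigenvalues of A are the roots of its characteristic polynomial. With M = A (coefficients from the trace, the sum of principal 2x2 minors, and det A):
  p(λ) = det(λ I - M) = λ^3 + 3λ^2 + 4λ - 138.
No integer candidate from the rational root theorem (±divisors of 138) is a root, so the roots are irrational. The cubic discriminant is Δ = -529204 < 0, so there is one real root and a complex-conjugate pair. p(4) = -10 and p(5) = 82 have opposite signs, so a root lies in (4, 5); Newton's method refines it to λ ≈ 4.1283. Dividing out (λ - (4.1283)) leaves approximately λ^2 + 7.1283λ + 33.4278. For λ^2 + 7.1283λ + 33.4278 the discriminant is -82.8984. It is negative, so the remaining roots are the complex-conjugate pair λ ≈ -3.5642 ± 4.5524i. Their product equals the constant term, so |λ|^2 ≈ 33.4278 and |λ| ≈ 5.7817.
Thus the eigenvalues (to 4 decimals) are 4.1283 (modulus 4.1283); -3.5642 ± 4.5524i (modulus 5.7817). The spectral radius is the largest modulus: r(A) ≈ 5.7817. (Cross-check: r(A) ≤ ||A||_2 ≈ 9.1821; equality holds whenever A is normal, though it can also hold for some non-normal A.)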